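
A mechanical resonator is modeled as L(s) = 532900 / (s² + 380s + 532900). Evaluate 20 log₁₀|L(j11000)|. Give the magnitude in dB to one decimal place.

-47.1 dB

|(j11000)² + 380(j11000) + 532900| = |-1.2047e+08 + j4.18e+06| = 1.205e+08
|L(j11000)| = 532900 / 1.205e+08 = 0.004421
20 log₁₀(0.004421) = -47.09 dB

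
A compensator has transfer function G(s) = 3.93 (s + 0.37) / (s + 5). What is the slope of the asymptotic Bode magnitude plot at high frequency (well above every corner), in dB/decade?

With 1 zero and 1 pole, the high-frequency asymptotic slope is 20 × (1 − 1) = 0 dB/decade.

0 dB/decade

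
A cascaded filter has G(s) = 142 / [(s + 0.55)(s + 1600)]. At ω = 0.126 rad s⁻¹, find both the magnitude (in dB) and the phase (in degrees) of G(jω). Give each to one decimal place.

|G| = -16.1 dB, ∠G = -12.9 deg

|j0.126 + 0.55| = √(0.126² + 0.55²) = 0.5642
|j0.126 + 1600| = √(0.126² + 1600²) = 1600
|G(j0.126)| = 142 / (0.5642 × 1600) = 0.15729
20 log₁₀(0.15729) = -16.07 dB
∠(j0.126 + 0.55) = arctan(0.126/0.55) = 12.90°
∠(j0.126 + 1600) = arctan(0.126/1600) = 0.00°
∠G(j0.126) = − (12.90° + 0.00°) = -12.91°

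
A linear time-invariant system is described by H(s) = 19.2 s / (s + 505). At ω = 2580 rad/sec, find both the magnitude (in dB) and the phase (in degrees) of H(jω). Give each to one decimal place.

|j2580| = 2580
|j2580 + 505| = √(2580² + 505²) = 2629
|H(j2580)| = 19.2 × 2580 / 2629 = 18.842
20 log₁₀(18.842) = 25.50 dB
∠(j2580) = 90.00°
∠(j2580 + 505) = arctan(2580/505) = 78.93°
∠H(j2580) = 90.00° − 78.93° = 11.07°

|H| = 25.5 dB, ∠H = 11.1°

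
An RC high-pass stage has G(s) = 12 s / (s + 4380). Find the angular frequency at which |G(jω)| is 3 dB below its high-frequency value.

4380 rad s⁻¹

For a single-pole high-pass, the −3 dB point is at the pole: ω = 4380 rad s⁻¹.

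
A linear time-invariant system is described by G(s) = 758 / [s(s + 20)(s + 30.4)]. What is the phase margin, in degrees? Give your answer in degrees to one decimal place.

84.1°

Gain crossover: |G(jω)| = 1 at ω ≈ 1.24 rad/s.
∠G(j1.24) = −90° − arctan(1.24/20) − arctan(1.24/30.4) ≈ -95.90°
PM = 180° + (-95.90°) = 84.10°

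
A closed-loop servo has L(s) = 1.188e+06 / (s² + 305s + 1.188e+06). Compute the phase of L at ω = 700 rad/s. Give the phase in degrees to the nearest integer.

-17°

∠[(j700)² + 305(j700) + 1.188e+06] = ∠[6.98e+05 + j2.135e+05] = 17.01°
∠L(j700) = −17.01° = -17.01°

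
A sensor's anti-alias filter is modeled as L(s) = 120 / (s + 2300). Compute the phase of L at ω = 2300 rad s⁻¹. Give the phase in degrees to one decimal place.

∠(j2300 + 2300) = arctan(2300/2300) = 45.00°
∠L(j2300) = −45.00° = -45.00°

-45.0 deg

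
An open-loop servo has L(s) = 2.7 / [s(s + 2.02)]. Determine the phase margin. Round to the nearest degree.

Gain crossover: |L(jω)| = 1 at ω ≈ 1.16 rad/sec.
∠L(j1.16) = −90° − arctan(1.16/2.02) ≈ -119.85°
PM = 180° + (-119.85°) = 60.15°

60°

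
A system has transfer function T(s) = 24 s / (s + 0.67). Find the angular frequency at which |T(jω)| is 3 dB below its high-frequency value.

0.67 rad/sec

For a single-pole high-pass, the −3 dB point is at the pole: ω = 0.67 rad/sec.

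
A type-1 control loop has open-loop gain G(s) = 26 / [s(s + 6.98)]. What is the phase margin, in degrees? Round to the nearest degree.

Gain crossover: |G(jω)| = 1 at ω ≈ 3.36 rad/sec.
∠G(j3.36) = −90° − arctan(3.36/6.98) ≈ -115.68°
PM = 180° + (-115.68°) = 64.32°

64 deg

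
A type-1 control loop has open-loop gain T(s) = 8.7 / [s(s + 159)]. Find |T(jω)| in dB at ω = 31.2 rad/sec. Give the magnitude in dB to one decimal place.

|j31.2 + 159| = √(31.2² + 159²) = 162
|j31.2| = 31.2
|T(j31.2)| = 8.7 / (162 × 31.2) = 0.0017209
20 log₁₀(0.0017209) = -55.28 dB

-55.3 dB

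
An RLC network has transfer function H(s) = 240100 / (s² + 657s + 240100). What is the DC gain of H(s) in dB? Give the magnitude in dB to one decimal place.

0.0 dB

H(0) = 240100 / 240100 = 1
20 log₁₀(1) = 0.00 dB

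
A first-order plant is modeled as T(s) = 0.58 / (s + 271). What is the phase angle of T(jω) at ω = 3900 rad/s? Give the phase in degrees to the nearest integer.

∠(j3900 + 271) = arctan(3900/271) = 86.03°
∠T(j3900) = −86.03° = -86.03°

-86 deg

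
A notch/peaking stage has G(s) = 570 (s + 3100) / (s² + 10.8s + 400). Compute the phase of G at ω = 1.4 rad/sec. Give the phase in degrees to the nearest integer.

-2°

∠(j1.4 + 3100) = arctan(1.4/3100) = 0.03°
∠[(j1.4)² + 10.8(j1.4) + 400] = ∠[398.04 + j15.12] = 2.18°
∠G(j1.4) = 0.03° − 2.18° = -2.15°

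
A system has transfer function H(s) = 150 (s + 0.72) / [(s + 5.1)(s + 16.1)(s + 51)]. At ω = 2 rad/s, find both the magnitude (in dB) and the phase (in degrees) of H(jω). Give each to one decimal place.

|j2 + 0.72| = √(2² + 0.72²) = 2.126
|j2 + 5.1| = √(2² + 5.1²) = 5.478
|j2 + 16.1| = √(2² + 16.1²) = 16.22
|j2 + 51| = √(2² + 51²) = 51.04
|H(j2)| = 150 × 2.126 / (5.478 × 16.22 × 51.04) = 0.07029
20 log₁₀(0.07029) = -23.06 dB
∠(j2 + 0.72) = arctan(2/0.72) = 70.20°
∠(j2 + 5.1) = arctan(2/5.1) = 21.41°
∠(j2 + 16.1) = arctan(2/16.1) = 7.08°
∠(j2 + 51) = arctan(2/51) = 2.25°
∠H(j2) = 70.20° − (21.41° + 7.08° + 2.25°) = 39.46°

|H| = -23.1 dB, ∠H = 39.5°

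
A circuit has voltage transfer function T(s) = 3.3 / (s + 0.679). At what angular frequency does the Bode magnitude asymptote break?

The single real pole at s = −0.679 gives a corner at ω = 0.679 rad/s.

0.679 rad/s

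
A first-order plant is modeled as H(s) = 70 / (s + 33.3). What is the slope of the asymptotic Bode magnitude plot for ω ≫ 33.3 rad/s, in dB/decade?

With 0 zeros and 1 pole, the high-frequency asymptotic slope is 20 × (0 − 1) = -20 dB/decade.

-20 dB/decade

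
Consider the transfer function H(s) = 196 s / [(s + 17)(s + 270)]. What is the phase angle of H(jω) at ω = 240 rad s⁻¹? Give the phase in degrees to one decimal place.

-37.6°

∠(j240) = 90.00°
∠(j240 + 17) = arctan(240/17) = 85.95°
∠(j240 + 270) = arctan(240/270) = 41.63°
∠H(j240) = 90.00° − (85.95° + 41.63°) = -37.58°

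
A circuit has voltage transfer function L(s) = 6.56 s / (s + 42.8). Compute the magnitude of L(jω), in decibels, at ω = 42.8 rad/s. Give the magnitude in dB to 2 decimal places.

13.33 dB

|j42.8| = 42.8
|j42.8 + 42.8| = √(42.8² + 42.8²) = 60.53
|L(j42.8)| = 6.56 × 42.8 / 60.53 = 4.6386
20 log₁₀(4.6386) = 13.328 dB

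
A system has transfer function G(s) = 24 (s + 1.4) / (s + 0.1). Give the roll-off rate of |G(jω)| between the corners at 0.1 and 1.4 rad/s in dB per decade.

In this band the factors already past their corner are: pole at 0.1; net slope = -20 dB/decade.

-20 dB/decade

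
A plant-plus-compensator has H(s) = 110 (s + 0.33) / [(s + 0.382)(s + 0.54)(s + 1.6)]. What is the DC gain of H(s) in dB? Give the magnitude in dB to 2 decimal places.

H(0) = 110 × 0.33 / (0.382 × 0.54 × 1.6) = 109.98
20 log₁₀(109.98) = 40.827 dB

40.83 dB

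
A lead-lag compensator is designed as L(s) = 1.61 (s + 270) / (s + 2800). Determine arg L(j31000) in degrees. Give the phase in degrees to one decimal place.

∠(j31000 + 270) = arctan(31000/270) = 89.50°
∠(j31000 + 2800) = arctan(31000/2800) = 84.84°
∠L(j31000) = 89.50° − 84.84° = 4.66°

4.7°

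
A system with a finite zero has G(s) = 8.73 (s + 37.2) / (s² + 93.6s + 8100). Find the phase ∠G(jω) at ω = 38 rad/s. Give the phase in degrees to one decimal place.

∠(j38 + 37.2) = arctan(38/37.2) = 45.61°
∠[(j38)² + 93.6(j38) + 8100] = ∠[6656 + j3556.8] = 28.12°
∠G(j38) = 45.61° − 28.12° = 17.49°

17.5°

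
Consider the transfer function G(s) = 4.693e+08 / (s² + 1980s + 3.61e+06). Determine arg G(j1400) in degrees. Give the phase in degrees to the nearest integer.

-59°

∠[(j1400)² + 1980(j1400) + 3.61e+06] = ∠[1.65e+06 + j2.772e+06] = 59.24°
∠G(j1400) = −59.24° = -59.24°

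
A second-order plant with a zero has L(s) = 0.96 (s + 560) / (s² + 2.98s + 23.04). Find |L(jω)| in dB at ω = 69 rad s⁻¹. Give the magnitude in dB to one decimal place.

|j69 + 560| = √(69² + 560²) = 564.2
|(j69)² + 2.98(j69) + 23.04| = |-4738 + j205.62| = 4742
|L(j69)| = 0.96 × 564.2 / 4742 = 0.11422
20 log₁₀(0.11422) = -18.85 dB

-18.8 dB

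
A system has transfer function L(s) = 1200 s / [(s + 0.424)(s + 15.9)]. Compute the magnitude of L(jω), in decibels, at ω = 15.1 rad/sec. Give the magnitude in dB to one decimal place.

34.8 dB

|j15.1| = 15.1
|j15.1 + 0.424| = √(15.1² + 0.424²) = 15.11
|j15.1 + 15.9| = √(15.1² + 15.9²) = 21.93
|L(j15.1)| = 1200 × 15.1 / (15.11 × 21.93) = 54.704
20 log₁₀(54.704) = 34.76 dB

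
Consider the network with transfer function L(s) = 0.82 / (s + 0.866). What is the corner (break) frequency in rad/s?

The single real pole at s = −0.866 gives a corner at ω = 0.866 rad/s.

0.866 rad/s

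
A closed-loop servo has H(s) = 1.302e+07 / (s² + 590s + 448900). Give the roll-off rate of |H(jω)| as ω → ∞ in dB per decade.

-40 dB/decade

With 0 zeros and 2 poles, the high-frequency asymptotic slope is 20 × (0 − 2) = -40 dB/decade.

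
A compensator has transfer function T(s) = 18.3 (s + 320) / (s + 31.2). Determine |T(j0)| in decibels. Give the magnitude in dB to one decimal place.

45.5 dB

T(0) = 18.3 × 320 / 31.2 = 187.69
20 log₁₀(187.69) = 45.47 dB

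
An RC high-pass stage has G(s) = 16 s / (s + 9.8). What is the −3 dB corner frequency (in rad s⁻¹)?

9.8 rad s⁻¹

For a single-pole high-pass, the −3 dB point is at the pole: ω = 9.8 rad s⁻¹.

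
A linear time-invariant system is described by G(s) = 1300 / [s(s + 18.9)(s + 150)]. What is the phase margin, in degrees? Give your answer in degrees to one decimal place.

Gain crossover: |G(jω)| = 1 at ω ≈ 0.458 rad/s.
∠G(j0.458) = −90° − arctan(0.458/18.9) − arctan(0.458/150) ≈ -91.56°
PM = 180° + (-91.56°) = 88.44°

88.4°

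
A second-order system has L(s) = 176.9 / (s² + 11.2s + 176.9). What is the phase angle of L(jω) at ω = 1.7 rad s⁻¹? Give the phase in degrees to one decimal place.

∠[(j1.7)² + 11.2(j1.7) + 176.9] = ∠[174.01 + j19.04] = 6.24°
∠L(j1.7) = −6.24° = -6.24°

-6.2°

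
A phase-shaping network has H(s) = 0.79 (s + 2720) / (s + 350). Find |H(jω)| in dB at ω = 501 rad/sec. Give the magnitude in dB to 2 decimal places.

|j501 + 2720| = √(501² + 2720²) = 2766
|j501 + 350| = √(501² + 350²) = 611.1
|H(j501)| = 0.79 × 2766 / 611.1 = 3.5752
20 log₁₀(3.5752) = 11.066 dB

11.07 dB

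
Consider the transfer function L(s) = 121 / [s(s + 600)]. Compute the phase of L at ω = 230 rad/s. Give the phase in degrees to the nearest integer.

-111°

∠(j230 + 600) = arctan(230/600) = 20.97°
∠(j230) = 90.00°
∠L(j230) = − (20.97° + 90.00°) = -110.97°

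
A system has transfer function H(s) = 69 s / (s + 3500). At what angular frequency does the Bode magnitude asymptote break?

The single real pole at s = −3500 gives a corner at ω = 3500 rad/sec.

3500 rad/sec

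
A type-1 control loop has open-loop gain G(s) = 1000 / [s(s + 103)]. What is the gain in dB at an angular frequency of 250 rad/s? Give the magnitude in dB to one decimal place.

|j250 + 103| = √(250² + 103²) = 270.4
|j250| = 250
|G(j250)| = 1000 / (270.4 × 250) = 0.014794
20 log₁₀(0.014794) = -36.60 dB

-36.6 dB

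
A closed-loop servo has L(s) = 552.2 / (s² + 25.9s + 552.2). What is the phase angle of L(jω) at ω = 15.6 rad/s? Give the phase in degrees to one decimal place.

∠[(j15.6)² + 25.9(j15.6) + 552.2] = ∠[308.84 + j404.04] = 52.61°
∠L(j15.6) = −52.61° = -52.61°

-52.6°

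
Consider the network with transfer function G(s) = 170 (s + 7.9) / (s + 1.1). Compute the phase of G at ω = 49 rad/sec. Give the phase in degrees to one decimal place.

-7.9 deg

∠(j49 + 7.9) = arctan(49/7.9) = 80.84°
∠(j49 + 1.1) = arctan(49/1.1) = 88.71°
∠G(j49) = 80.84° − 88.71° = -7.87°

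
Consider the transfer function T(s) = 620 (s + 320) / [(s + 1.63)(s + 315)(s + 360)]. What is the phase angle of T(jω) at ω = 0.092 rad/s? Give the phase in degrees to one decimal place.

-3.2°

∠(j0.092 + 320) = arctan(0.092/320) = 0.02°
∠(j0.092 + 1.63) = arctan(0.092/1.63) = 3.23°
∠(j0.092 + 315) = arctan(0.092/315) = 0.02°
∠(j0.092 + 360) = arctan(0.092/360) = 0.01°
∠T(j0.092) = 0.02° − (3.23° + 0.02° + 0.01°) = -3.25°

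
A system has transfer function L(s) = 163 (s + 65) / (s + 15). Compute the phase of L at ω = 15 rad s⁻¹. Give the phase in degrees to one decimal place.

∠(j15 + 65) = arctan(15/65) = 12.99°
∠(j15 + 15) = arctan(15/15) = 45.00°
∠L(j15) = 12.99° − 45.00° = -32.01°

-32.0°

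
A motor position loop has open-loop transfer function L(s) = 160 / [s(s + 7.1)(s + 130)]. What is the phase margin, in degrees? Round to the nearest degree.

Gain crossover: |L(jω)| = 1 at ω ≈ 0.173 rad/sec.
∠L(j0.173) = −90° − arctan(0.173/7.1) − arctan(0.173/130) ≈ -91.47°
PM = 180° + (-91.47°) = 88.53°

89°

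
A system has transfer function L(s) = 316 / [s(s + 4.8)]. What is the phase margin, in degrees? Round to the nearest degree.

Gain crossover: |L(jω)| = 1 at ω ≈ 17.5 rad/s.
∠L(j17.5) = −90° − arctan(17.5/4.8) ≈ -164.62°
PM = 180° + (-164.62°) = 15.38°

15°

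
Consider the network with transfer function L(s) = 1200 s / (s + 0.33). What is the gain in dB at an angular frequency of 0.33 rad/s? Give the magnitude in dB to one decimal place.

|j0.33| = 0.33
|j0.33 + 0.33| = √(0.33² + 0.33²) = 0.4667
|L(j0.33)| = 1200 × 0.33 / 0.4667 = 848.53
20 log₁₀(848.53) = 58.57 dB

58.6 dB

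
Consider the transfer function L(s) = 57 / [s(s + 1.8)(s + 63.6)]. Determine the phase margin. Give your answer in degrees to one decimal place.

Gain crossover: |L(jω)| = 1 at ω ≈ 0.481 rad/s.
∠L(j0.481) = −90° − arctan(0.481/1.8) − arctan(0.481/63.6) ≈ -105.39°
PM = 180° + (-105.39°) = 74.61°

74.6°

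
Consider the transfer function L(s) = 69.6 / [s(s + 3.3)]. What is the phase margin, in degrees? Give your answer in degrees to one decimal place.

22.4°

Gain crossover: |L(jω)| = 1 at ω ≈ 8.02 rad s⁻¹.
∠L(j8.02) = −90° − arctan(8.02/3.3) ≈ -157.64°
PM = 180° + (-157.64°) = 22.36°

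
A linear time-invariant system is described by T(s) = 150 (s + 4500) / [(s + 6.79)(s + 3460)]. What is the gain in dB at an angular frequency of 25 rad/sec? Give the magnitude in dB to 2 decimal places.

|j25 + 4500| = √(25² + 4500²) = 4500
|j25 + 6.79| = √(25² + 6.79²) = 25.91
|j25 + 3460| = √(25² + 3460²) = 3460
|T(j25)| = 150 × 4500 / (25.91 × 3460) = 7.5306
20 log₁₀(7.5306) = 17.537 dB

17.54 dB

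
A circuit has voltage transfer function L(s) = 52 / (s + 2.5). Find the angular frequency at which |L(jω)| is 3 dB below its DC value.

For a single-pole low-pass, the −3 dB point is at the pole: ω = 2.5 rad/sec.

2.5 rad/sec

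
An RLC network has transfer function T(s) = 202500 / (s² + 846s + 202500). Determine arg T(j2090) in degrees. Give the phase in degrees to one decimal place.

-157.0 deg

∠[(j2090)² + 846(j2090) + 202500] = ∠[-4.1656e+06 + j1.7681e+06] = 157.00°
∠T(j2090) = −157.00° = -157.00°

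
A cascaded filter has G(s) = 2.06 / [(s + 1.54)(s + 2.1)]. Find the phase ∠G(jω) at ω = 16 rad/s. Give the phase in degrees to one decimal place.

-167.0 deg

∠(j16 + 1.54) = arctan(16/1.54) = 84.50°
∠(j16 + 2.1) = arctan(16/2.1) = 82.52°
∠G(j16) = − (84.50° + 82.52°) = -167.02°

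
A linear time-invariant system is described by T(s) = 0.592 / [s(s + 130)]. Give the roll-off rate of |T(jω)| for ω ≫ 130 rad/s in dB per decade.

-40 dB/decade

With 0 zeros and 2 poles, the high-frequency asymptotic slope is 20 × (0 − 2) = -40 dB/decade.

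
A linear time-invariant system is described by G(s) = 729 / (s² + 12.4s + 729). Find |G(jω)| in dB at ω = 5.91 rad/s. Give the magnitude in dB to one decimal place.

0.4 dB

|(j5.91)² + 12.4(j5.91) + 729| = |694.07 + j73.284| = 697.9
|G(j5.91)| = 729 / 697.9 = 1.0445
20 log₁₀(1.0445) = 0.38 dB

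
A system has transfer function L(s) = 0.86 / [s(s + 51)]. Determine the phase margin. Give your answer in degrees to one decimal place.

90.0°

Gain crossover: |L(jω)| = 1 at ω ≈ 0.0169 rad s⁻¹.
∠L(j0.0169) = −90° − arctan(0.0169/51) ≈ -90.02°
PM = 180° + (-90.02°) = 89.98°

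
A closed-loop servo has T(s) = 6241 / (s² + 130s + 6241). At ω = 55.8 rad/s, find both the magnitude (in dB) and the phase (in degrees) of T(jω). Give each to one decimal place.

|(j55.8)² + 130(j55.8) + 6241| = |3127.4 + j7254| = 7899
|T(j55.8)| = 6241 / 7899 = 0.79006
20 log₁₀(0.79006) = -2.05 dB
∠[(j55.8)² + 130(j55.8) + 6241] = ∠[3127.4 + j7254] = 66.68°
∠T(j55.8) = −66.68° = -66.68°

|T| = -2.0 dB, ∠T = -66.7°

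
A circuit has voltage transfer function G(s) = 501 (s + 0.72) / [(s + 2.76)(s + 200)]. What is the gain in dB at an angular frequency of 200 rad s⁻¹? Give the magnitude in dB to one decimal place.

|j200 + 0.72| = √(200² + 0.72²) = 200
|j200 + 2.76| = √(200² + 2.76²) = 200
|j200 + 200| = √(200² + 200²) = 282.8
|G(j200)| = 501 × 200 / (200 × 282.8) = 1.7711
20 log₁₀(1.7711) = 4.97 dB

5.0 dB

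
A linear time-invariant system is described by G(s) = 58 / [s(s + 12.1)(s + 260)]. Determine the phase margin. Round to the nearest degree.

90°

Gain crossover: |G(jω)| = 1 at ω ≈ 0.0184 rad/s.
∠G(j0.0184) = −90° − arctan(0.0184/12.1) − arctan(0.0184/260) ≈ -90.09°
PM = 180° + (-90.09°) = 89.91°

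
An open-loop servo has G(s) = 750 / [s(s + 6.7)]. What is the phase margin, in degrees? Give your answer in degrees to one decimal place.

13.9 deg

Gain crossover: |G(jω)| = 1 at ω ≈ 27 rad/sec.
∠G(j27) = −90° − arctan(27/6.7) ≈ -166.05°
PM = 180° + (-166.05°) = 13.95°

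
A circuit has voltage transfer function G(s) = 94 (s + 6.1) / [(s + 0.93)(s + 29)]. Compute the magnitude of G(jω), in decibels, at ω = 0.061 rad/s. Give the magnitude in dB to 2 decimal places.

|j0.061 + 6.1| = √(0.061² + 6.1²) = 6.1
|j0.061 + 0.93| = √(0.061² + 0.93²) = 0.932
|j0.061 + 29| = √(0.061² + 29²) = 29
|G(j0.061)| = 94 × 6.1 / (0.932 × 29) = 21.216
20 log₁₀(21.216) = 26.533 dB

26.53 dB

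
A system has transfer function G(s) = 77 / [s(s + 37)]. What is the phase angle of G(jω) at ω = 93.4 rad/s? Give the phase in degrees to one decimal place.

∠(j93.4 + 37) = arctan(93.4/37) = 68.39°
∠(j93.4) = 90.00°
∠G(j93.4) = − (68.39° + 90.00°) = -158.39°

-158.4 deg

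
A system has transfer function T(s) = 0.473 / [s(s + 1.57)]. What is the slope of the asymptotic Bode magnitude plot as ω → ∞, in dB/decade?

-40 dB/decade

With 0 zeros and 2 poles, the high-frequency asymptotic slope is 20 × (0 − 2) = -40 dB/decade.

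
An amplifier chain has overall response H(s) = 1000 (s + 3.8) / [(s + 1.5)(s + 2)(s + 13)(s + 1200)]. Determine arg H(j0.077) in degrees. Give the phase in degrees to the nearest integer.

-4°

∠(j0.077 + 3.8) = arctan(0.077/3.8) = 1.16°
∠(j0.077 + 1.5) = arctan(0.077/1.5) = 2.94°
∠(j0.077 + 2) = arctan(0.077/2) = 2.20°
∠(j0.077 + 13) = arctan(0.077/13) = 0.34°
∠(j0.077 + 1200) = arctan(0.077/1200) = 0.00°
∠H(j0.077) = 1.16° − (2.94° + 2.20° + 0.34° + 0.00°) = -4.33°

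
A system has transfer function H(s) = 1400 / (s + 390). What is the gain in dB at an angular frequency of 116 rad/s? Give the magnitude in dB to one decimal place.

|j116 + 390| = √(116² + 390²) = 406.9
|H(j116)| = 1400 / 406.9 = 3.4408
20 log₁₀(3.4408) = 10.73 dB

10.7 dB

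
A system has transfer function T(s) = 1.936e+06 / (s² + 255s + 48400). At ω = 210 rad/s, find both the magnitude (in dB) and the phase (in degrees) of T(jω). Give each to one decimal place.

|(j210)² + 255(j210) + 48400| = |4300 + j53550| = 5.372e+04
|T(j210)| = 1.936e+06 / 5.372e+04 = 36.037
20 log₁₀(36.037) = 31.14 dB
∠[(j210)² + 255(j210) + 48400] = ∠[4300 + j53550] = 85.41°
∠T(j210) = −85.41° = -85.41°

|T| = 31.1 dB, ∠T = -85.4°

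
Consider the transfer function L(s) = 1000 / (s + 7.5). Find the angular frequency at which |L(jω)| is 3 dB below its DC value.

7.5 rad/s

For a single-pole low-pass, the −3 dB point is at the pole: ω = 7.5 rad/s.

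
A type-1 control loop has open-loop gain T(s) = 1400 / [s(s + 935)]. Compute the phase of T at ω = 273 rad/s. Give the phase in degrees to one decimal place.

∠(j273 + 935) = arctan(273/935) = 16.28°
∠(j273) = 90.00°
∠T(j273) = − (16.28° + 90.00°) = -106.28°

-106.3°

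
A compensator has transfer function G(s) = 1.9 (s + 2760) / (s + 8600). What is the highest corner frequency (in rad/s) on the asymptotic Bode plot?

Break frequencies occur at each pole and zero magnitude: 2760 rad/s, 8600 rad/s.
The highest is 8600 rad/s.

8600 rad/s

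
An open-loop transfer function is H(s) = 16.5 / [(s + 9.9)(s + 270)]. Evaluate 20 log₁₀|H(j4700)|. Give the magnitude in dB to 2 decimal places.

|j4700 + 9.9| = √(4700² + 9.9²) = 4700
|j4700 + 270| = √(4700² + 270²) = 4708
|H(j4700)| = 16.5 / (4700 × 4708) = 7.4571e-07
20 log₁₀(7.4571e-07) = -122.549 dB

-122.55 dB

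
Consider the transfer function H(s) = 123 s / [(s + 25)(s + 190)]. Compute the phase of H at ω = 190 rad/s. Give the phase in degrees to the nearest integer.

∠(j190) = 90.00°
∠(j190 + 25) = arctan(190/25) = 82.50°
∠(j190 + 190) = arctan(190/190) = 45.00°
∠H(j190) = 90.00° − (82.50° + 45.00°) = -37.50°

-38°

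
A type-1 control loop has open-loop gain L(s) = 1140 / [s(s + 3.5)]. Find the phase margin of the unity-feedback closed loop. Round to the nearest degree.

6°

Gain crossover: |L(jω)| = 1 at ω ≈ 33.7 rad/s.
∠L(j33.7) = −90° − arctan(33.7/3.5) ≈ -174.07°
PM = 180° + (-174.07°) = 5.93°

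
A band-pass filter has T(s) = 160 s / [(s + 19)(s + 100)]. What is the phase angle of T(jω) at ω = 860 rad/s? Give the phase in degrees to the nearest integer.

∠(j860) = 90.00°
∠(j860 + 19) = arctan(860/19) = 88.73°
∠(j860 + 100) = arctan(860/100) = 83.37°
∠T(j860) = 90.00° − (88.73° + 83.37°) = -82.10°

-82°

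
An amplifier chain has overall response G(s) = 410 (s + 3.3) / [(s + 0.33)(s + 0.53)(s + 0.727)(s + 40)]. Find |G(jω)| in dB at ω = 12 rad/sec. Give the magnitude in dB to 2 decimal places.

|j12 + 3.3| = √(12² + 3.3²) = 12.45
|j12 + 0.33| = √(12² + 0.33²) = 12
|j12 + 0.53| = √(12² + 0.53²) = 12.01
|j12 + 0.727| = √(12² + 0.727²) = 12.02
|j12 + 40| = √(12² + 40²) = 41.76
|G(j12)| = 410 × 12.45 / (12 × 12.01 × 12.02 × 41.76) = 0.070485
20 log₁₀(0.070485) = -23.038 dB

-23.04 dB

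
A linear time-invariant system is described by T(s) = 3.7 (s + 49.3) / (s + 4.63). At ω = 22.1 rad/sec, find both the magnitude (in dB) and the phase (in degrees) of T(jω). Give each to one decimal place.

|T| = 18.9 dB, ∠T = -54.0 deg

|j22.1 + 49.3| = √(22.1² + 49.3²) = 54.03
|j22.1 + 4.63| = √(22.1² + 4.63²) = 22.58
|T(j22.1)| = 3.7 × 54.03 / 22.58 = 8.853
20 log₁₀(8.853) = 18.94 dB
∠(j22.1 + 49.3) = arctan(22.1/49.3) = 24.15°
∠(j22.1 + 4.63) = arctan(22.1/4.63) = 78.17°
∠T(j22.1) = 24.15° − 78.17° = -54.02°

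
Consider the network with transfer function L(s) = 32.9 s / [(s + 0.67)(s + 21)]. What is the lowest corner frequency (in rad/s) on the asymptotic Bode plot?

Break frequencies occur at each pole and zero magnitude: 0.67 rad/s, 21 rad/s.
The lowest is 0.67 rad/s.

0.67 rad/s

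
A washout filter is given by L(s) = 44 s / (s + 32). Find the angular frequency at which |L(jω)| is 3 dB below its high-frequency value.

For a single-pole high-pass, the −3 dB point is at the pole: ω = 32 rad/s.

32 rad/s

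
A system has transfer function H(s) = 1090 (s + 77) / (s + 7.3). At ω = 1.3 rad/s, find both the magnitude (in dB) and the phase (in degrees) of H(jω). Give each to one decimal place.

|H| = 81.1 dB, ∠H = -9.1°

|j1.3 + 77| = √(1.3² + 77²) = 77.01
|j1.3 + 7.3| = √(1.3² + 7.3²) = 7.415
|H(j1.3)| = 1090 × 77.01 / 7.415 = 11321
20 log₁₀(11321) = 81.08 dB
∠(j1.3 + 77) = arctan(1.3/77) = 0.97°
∠(j1.3 + 7.3) = arctan(1.3/7.3) = 10.10°
∠H(j1.3) = 0.97° − 10.10° = -9.13°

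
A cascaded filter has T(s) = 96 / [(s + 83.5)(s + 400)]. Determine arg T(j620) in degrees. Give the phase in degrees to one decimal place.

-139.5°

∠(j620 + 83.5) = arctan(620/83.5) = 82.33°
∠(j620 + 400) = arctan(620/400) = 57.17°
∠T(j620) = − (82.33° + 57.17°) = -139.50°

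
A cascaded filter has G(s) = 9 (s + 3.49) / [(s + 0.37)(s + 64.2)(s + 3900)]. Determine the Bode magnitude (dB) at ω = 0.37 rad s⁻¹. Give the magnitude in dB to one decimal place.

-72.4 dB

|j0.37 + 3.49| = √(0.37² + 3.49²) = 3.51
|j0.37 + 0.37| = √(0.37² + 0.37²) = 0.5233
|j0.37 + 64.2| = √(0.37² + 64.2²) = 64.2
|j0.37 + 3900| = √(0.37² + 3900²) = 3900
|G(j0.37)| = 9 × 3.51 / (0.5233 × 64.2 × 3900) = 0.00024109
20 log₁₀(0.00024109) = -72.36 dB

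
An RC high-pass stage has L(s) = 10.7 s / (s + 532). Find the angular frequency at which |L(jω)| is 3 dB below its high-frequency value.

532 rad s⁻¹

For a single-pole high-pass, the −3 dB point is at the pole: ω = 532 rad s⁻¹.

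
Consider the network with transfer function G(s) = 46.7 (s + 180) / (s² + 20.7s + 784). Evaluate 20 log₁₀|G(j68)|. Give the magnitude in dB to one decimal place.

6.8 dB

|j68 + 180| = √(68² + 180²) = 192.4
|(j68)² + 20.7(j68) + 784| = |-3840 + j1407.6| = 4090
|G(j68)| = 46.7 × 192.4 / 4090 = 2.1971
20 log₁₀(2.1971) = 6.84 dB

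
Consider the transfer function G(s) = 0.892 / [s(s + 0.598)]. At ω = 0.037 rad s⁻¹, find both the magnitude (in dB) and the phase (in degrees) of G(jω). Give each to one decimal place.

|G| = 32.1 dB, ∠G = -93.5°

|j0.037 + 0.598| = √(0.037² + 0.598²) = 0.5991
|j0.037| = 0.037
|G(j0.037)| = 0.892 / (0.5991 × 0.037) = 40.238
20 log₁₀(40.238) = 32.09 dB
∠(j0.037 + 0.598) = arctan(0.037/0.598) = 3.54°
∠(j0.037) = 90.00°
∠G(j0.037) = − (3.54° + 90.00°) = -93.54°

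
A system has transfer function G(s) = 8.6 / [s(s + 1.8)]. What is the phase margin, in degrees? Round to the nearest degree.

34 deg

Gain crossover: |G(jω)| = 1 at ω ≈ 2.67 rad/s.
∠G(j2.67) = −90° − arctan(2.67/1.8) ≈ -146.02°
PM = 180° + (-146.02°) = 33.98°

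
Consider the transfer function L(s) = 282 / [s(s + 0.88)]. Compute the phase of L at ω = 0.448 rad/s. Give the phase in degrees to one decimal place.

∠(j0.448 + 0.88) = arctan(0.448/0.88) = 26.98°
∠(j0.448) = 90.00°
∠L(j0.448) = − (26.98° + 90.00°) = -116.98°

-117.0 deg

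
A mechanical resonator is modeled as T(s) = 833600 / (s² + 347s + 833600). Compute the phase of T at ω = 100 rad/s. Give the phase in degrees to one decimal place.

∠[(j100)² + 347(j100) + 833600] = ∠[8.236e+05 + j34700] = 2.41°
∠T(j100) = −2.41° = -2.41°

-2.4°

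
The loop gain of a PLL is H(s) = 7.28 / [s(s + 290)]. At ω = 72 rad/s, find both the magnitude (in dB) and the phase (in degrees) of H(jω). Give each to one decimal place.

|H| = -69.4 dB, ∠H = -103.9°

|j72 + 290| = √(72² + 290²) = 298.8
|j72| = 72
|H(j72)| = 7.28 / (298.8 × 72) = 0.00033839
20 log₁₀(0.00033839) = -69.41 dB
∠(j72 + 290) = arctan(72/290) = 13.94°
∠(j72) = 90.00°
∠H(j72) = − (13.94° + 90.00°) = -103.94°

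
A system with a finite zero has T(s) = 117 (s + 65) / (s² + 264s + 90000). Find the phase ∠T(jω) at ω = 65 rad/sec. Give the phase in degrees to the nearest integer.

34°

∠(j65 + 65) = arctan(65/65) = 45.00°
∠[(j65)² + 264(j65) + 90000] = ∠[85775 + j17160] = 11.31°
∠T(j65) = 45.00° − 11.31° = 33.69°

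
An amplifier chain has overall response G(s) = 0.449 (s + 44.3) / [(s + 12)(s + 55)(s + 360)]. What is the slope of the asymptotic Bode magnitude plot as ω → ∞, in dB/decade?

With 1 zero and 3 poles, the high-frequency asymptotic slope is 20 × (1 − 3) = -40 dB/decade.

-40 dB/decade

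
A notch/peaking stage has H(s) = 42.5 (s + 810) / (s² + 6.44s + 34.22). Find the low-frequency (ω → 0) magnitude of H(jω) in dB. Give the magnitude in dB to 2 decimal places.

H(0) = 42.5 × 810 / 34.22 = 1006
20 log₁₀(1006) = 60.052 dB

60.05 dB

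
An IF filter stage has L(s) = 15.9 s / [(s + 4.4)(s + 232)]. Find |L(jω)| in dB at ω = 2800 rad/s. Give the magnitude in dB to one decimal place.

-44.9 dB

|j2800| = 2800
|j2800 + 4.4| = √(2800² + 4.4²) = 2800
|j2800 + 232| = √(2800² + 232²) = 2810
|L(j2800)| = 15.9 × 2800 / (2800 × 2810) = 0.0056592
20 log₁₀(0.0056592) = -44.94 dB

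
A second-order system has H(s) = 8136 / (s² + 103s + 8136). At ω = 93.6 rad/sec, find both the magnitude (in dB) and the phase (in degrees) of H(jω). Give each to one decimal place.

|H| = -1.5 dB, ∠H = -93.7°

|(j93.6)² + 103(j93.6) + 8136| = |-624.96 + j9640.8| = 9661
|H(j93.6)| = 8136 / 9661 = 0.84215
20 log₁₀(0.84215) = -1.49 dB
∠[(j93.6)² + 103(j93.6) + 8136] = ∠[-624.96 + j9640.8] = 93.71°
∠H(j93.6) = −93.71° = -93.71°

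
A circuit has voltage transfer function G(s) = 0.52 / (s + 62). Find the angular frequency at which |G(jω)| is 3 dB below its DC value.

62 rad/s

For a single-pole low-pass, the −3 dB point is at the pole: ω = 62 rad/s.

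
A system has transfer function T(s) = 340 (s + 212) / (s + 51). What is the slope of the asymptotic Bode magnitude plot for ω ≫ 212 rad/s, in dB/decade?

0 dB/decade

With 1 zero and 1 pole, the high-frequency asymptotic slope is 20 × (1 − 1) = 0 dB/decade.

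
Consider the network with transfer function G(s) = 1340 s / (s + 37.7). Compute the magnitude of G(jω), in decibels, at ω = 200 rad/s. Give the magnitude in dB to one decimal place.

|j200| = 200
|j200 + 37.7| = √(200² + 37.7²) = 203.5
|G(j200)| = 1340 × 200 / 203.5 = 1316.8
20 log₁₀(1316.8) = 62.39 dB

62.4 dB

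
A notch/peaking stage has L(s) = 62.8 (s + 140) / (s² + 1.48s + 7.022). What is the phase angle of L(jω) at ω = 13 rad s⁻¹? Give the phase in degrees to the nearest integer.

-168°

∠(j13 + 140) = arctan(13/140) = 5.31°
∠[(j13)² + 1.48(j13) + 7.022] = ∠[-161.98 + j19.24] = 173.23°
∠L(j13) = 5.31° − 173.23° = -167.92°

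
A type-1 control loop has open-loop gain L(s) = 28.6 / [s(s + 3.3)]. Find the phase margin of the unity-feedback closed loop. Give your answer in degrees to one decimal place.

Gain crossover: |L(jω)| = 1 at ω ≈ 4.87 rad s⁻¹.
∠L(j4.87) = −90° − arctan(4.87/3.3) ≈ -145.85°
PM = 180° + (-145.85°) = 34.15°

34.1°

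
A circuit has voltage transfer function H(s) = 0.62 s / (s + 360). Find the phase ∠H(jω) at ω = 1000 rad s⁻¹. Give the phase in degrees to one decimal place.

∠(j1000) = 90.00°
∠(j1000 + 360) = arctan(1000/360) = 70.20°
∠H(j1000) = 90.00° − 70.20° = 19.80°

19.8 deg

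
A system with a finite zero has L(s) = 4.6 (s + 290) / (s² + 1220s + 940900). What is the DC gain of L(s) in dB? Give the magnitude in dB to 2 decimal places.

-56.97 dB

L(0) = 4.6 × 290 / 940900 = 0.0014178
20 log₁₀(0.0014178) = -56.968 dB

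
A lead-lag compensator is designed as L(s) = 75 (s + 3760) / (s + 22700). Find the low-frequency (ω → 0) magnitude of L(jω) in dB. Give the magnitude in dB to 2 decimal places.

21.88 dB

L(0) = 75 × 3760 / 22700 = 12.423
20 log₁₀(12.423) = 21.884 dB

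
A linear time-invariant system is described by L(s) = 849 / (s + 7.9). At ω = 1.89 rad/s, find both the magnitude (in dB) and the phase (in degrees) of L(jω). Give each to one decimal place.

|L| = 40.4 dB, ∠L = -13.5 deg

|j1.89 + 7.9| = √(1.89² + 7.9²) = 8.123
|L(j1.89)| = 849 / 8.123 = 104.52
20 log₁₀(104.52) = 40.38 dB
∠(j1.89 + 7.9) = arctan(1.89/7.9) = 13.45°
∠L(j1.89) = −13.45° = -13.45°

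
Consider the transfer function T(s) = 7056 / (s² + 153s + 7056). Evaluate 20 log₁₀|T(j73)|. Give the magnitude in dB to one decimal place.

-4.1 dB

|(j73)² + 153(j73) + 7056| = |1727 + j11169| = 1.13e+04
|T(j73)| = 7056 / 1.13e+04 = 0.62433
20 log₁₀(0.62433) = -4.09 dB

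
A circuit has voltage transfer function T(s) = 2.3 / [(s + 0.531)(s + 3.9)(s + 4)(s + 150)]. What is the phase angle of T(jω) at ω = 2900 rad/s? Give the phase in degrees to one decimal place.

-356.9°

∠(j2900 + 0.531) = arctan(2900/0.531) = 89.99°
∠(j2900 + 3.9) = arctan(2900/3.9) = 89.92°
∠(j2900 + 4) = arctan(2900/4) = 89.92°
∠(j2900 + 150) = arctan(2900/150) = 87.04°
∠T(j2900) = − (89.99° + 89.92° + 89.92° + 87.04°) = -356.87°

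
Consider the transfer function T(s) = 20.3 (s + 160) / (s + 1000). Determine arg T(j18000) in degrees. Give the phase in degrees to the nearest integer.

∠(j18000 + 160) = arctan(18000/160) = 89.49°
∠(j18000 + 1000) = arctan(18000/1000) = 86.82°
∠T(j18000) = 89.49° − 86.82° = 2.67°

3°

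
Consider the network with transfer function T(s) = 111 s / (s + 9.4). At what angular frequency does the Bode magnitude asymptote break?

The single real pole at s = −9.4 gives a corner at ω = 9.4 rad/sec.

9.4 rad/sec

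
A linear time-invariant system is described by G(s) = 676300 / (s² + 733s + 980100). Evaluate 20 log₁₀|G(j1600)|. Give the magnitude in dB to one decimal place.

|(j1600)² + 733(j1600) + 980100| = |-1.5799e+06 + j1.1728e+06| = 1.968e+06
|G(j1600)| = 676300 / 1.968e+06 = 0.34371
20 log₁₀(0.34371) = -9.28 dB

-9.3 dB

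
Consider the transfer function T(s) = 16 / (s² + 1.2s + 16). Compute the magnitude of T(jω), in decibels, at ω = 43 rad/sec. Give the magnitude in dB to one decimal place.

|(j43)² + 1.2(j43) + 16| = |-1833 + j51.6| = 1834
|T(j43)| = 16 / 1834 = 0.0087254
20 log₁₀(0.0087254) = -41.18 dB

-41.2 dB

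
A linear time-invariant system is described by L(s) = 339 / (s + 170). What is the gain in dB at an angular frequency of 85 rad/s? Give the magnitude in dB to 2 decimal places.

|j85 + 170| = √(85² + 170²) = 190.1
|L(j85)| = 339 / 190.1 = 1.7836
20 log₁₀(1.7836) = 5.026 dB

5.03 dB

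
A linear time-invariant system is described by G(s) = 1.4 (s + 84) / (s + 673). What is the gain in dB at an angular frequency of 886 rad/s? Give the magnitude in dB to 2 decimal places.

0.98 dB

|j886 + 84| = √(886² + 84²) = 890
|j886 + 673| = √(886² + 673²) = 1113
|G(j886)| = 1.4 × 890 / 1113 = 1.1198
20 log₁₀(1.1198) = 0.983 dB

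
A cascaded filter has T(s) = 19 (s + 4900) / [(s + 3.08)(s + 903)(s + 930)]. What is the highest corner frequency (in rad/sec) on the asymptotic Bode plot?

4900 rad/sec

Break frequencies occur at each pole and zero magnitude: 3.08 rad/sec, 903 rad/sec, 930 rad/sec, 4900 rad/sec.
The highest is 4900 rad/sec.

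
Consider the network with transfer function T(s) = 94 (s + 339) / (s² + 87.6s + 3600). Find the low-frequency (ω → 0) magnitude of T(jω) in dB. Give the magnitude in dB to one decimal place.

18.9 dB

T(0) = 94 × 339 / 3600 = 8.8517
20 log₁₀(8.8517) = 18.94 dB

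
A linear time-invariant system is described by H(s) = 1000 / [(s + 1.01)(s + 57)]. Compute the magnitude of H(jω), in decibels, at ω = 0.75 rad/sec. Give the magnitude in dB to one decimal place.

22.9 dB

|j0.75 + 1.01| = √(0.75² + 1.01²) = 1.258
|j0.75 + 57| = √(0.75² + 57²) = 57
|H(j0.75)| = 1000 / (1.258 × 57) = 13.944
20 log₁₀(13.944) = 22.89 dB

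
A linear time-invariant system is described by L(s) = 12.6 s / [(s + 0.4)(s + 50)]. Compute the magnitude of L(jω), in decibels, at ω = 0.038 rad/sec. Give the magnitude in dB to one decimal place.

-32.5 dB

|j0.038| = 0.038
|j0.038 + 0.4| = √(0.038² + 0.4²) = 0.4018
|j0.038 + 50| = √(0.038² + 50²) = 50
|L(j0.038)| = 12.6 × 0.038 / (0.4018 × 50) = 0.023833
20 log₁₀(0.023833) = -32.46 dB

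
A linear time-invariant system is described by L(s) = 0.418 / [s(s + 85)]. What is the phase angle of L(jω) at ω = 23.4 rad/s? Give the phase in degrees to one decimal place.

-105.4°

∠(j23.4 + 85) = arctan(23.4/85) = 15.39°
∠(j23.4) = 90.00°
∠L(j23.4) = − (15.39° + 90.00°) = -105.39°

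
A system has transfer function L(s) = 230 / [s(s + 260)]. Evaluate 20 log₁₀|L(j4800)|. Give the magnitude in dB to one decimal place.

|j4800 + 260| = √(4800² + 260²) = 4807
|j4800| = 4800
|L(j4800)| = 230 / (4807 × 4800) = 9.968e-06
20 log₁₀(9.968e-06) = -100.03 dB

-100.0 dB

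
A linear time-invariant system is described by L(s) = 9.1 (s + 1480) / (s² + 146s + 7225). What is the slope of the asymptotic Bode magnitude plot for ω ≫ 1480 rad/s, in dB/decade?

-20 dB/decade

With 1 zero and 2 poles, the high-frequency asymptotic slope is 20 × (1 − 2) = -20 dB/decade.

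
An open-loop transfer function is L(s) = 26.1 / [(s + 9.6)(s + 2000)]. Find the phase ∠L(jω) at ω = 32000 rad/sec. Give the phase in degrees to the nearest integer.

∠(j32000 + 9.6) = arctan(32000/9.6) = 89.98°
∠(j32000 + 2000) = arctan(32000/2000) = 86.42°
∠L(j32000) = − (89.98° + 86.42°) = -176.41°

-176 deg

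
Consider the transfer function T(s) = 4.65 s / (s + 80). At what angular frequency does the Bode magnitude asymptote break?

The single real pole at s = −80 gives a corner at ω = 80 rad s⁻¹.

80 rad s⁻¹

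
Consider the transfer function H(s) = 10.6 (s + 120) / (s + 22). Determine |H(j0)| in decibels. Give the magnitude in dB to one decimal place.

35.2 dB

H(0) = 10.6 × 120 / 22 = 57.818
20 log₁₀(57.818) = 35.24 dB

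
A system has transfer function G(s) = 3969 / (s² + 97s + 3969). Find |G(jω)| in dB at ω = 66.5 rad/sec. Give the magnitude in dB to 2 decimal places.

-4.24 dB

|(j66.5)² + 97(j66.5) + 3969| = |-453.25 + j6450.5| = 6466
|G(j66.5)| = 3969 / 6466 = 0.61379
20 log₁₀(0.61379) = -4.240 dB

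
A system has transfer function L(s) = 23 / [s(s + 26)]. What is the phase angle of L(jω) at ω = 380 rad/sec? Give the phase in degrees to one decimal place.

-176.1°

∠(j380 + 26) = arctan(380/26) = 86.09°
∠(j380) = 90.00°
∠L(j380) = − (86.09° + 90.00°) = -176.09°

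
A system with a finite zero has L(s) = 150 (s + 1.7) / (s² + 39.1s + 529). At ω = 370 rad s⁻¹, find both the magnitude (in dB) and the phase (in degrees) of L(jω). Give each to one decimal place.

|L| = -7.9 dB, ∠L = -84.2 deg

|j370 + 1.7| = √(370² + 1.7²) = 370
|(j370)² + 39.1(j370) + 529| = |-1.3637e+05 + j14467| = 1.371e+05
|L(j370)| = 150 × 370 / 1.371e+05 = 0.40471
20 log₁₀(0.40471) = -7.86 dB
∠(j370 + 1.7) = arctan(370/1.7) = 89.74°
∠[(j370)² + 39.1(j370) + 529] = ∠[-1.3637e+05 + j14467] = 173.94°
∠L(j370) = 89.74° − 173.94° = -84.21°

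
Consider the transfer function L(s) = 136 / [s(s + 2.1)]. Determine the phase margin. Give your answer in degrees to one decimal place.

10.3°

Gain crossover: |L(jω)| = 1 at ω ≈ 11.6 rad/sec.
∠L(j11.6) = −90° − arctan(11.6/2.1) ≈ -169.71°
PM = 180° + (-169.71°) = 10.29°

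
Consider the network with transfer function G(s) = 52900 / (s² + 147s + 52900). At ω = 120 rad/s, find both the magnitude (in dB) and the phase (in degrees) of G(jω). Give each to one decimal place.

|(j120)² + 147(j120) + 52900| = |38500 + j17640| = 4.235e+04
|G(j120)| = 52900 / 4.235e+04 = 1.2492
20 log₁₀(1.2492) = 1.93 dB
∠[(j120)² + 147(j120) + 52900] = ∠[38500 + j17640] = 24.62°
∠G(j120) = −24.62° = -24.62°

|G| = 1.9 dB, ∠G = -24.6°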